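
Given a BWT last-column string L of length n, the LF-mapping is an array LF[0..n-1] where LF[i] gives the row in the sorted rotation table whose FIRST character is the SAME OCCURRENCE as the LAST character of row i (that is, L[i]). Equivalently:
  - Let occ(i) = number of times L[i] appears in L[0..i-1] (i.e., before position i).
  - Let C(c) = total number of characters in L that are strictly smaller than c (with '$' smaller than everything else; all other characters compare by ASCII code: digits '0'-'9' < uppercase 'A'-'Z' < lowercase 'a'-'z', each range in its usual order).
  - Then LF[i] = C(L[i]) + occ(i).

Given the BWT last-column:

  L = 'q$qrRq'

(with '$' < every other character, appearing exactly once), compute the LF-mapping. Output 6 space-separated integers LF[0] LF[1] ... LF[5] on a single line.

Char counts: '$':1, 'R':1, 'q':3, 'r':1
C (first-col start): C('$')=0, C('R')=1, C('q')=2, C('r')=5
L[0]='q': occ=0, LF[0]=C('q')+0=2+0=2
L[1]='$': occ=0, LF[1]=C('$')+0=0+0=0
L[2]='q': occ=1, LF[2]=C('q')+1=2+1=3
L[3]='r': occ=0, LF[3]=C('r')+0=5+0=5
L[4]='R': occ=0, LF[4]=C('R')+0=1+0=1
L[5]='q': occ=2, LF[5]=C('q')+2=2+2=4

Answer: 2 0 3 5 1 4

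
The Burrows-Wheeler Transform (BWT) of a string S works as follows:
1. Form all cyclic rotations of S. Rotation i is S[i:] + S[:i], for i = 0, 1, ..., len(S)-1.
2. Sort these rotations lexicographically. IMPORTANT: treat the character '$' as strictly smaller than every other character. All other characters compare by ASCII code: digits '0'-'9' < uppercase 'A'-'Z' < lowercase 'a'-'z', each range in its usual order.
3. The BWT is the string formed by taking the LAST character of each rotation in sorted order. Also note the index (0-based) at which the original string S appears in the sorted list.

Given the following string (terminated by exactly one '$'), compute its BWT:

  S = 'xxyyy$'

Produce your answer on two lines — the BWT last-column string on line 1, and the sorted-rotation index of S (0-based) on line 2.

Answer: y$xyyx
1

Derivation:
All 6 rotations (rotation i = S[i:]+S[:i]):
  rot[0] = xxyyy$
  rot[1] = xyyy$x
  rot[2] = yyy$xx
  rot[3] = yy$xxy
  rot[4] = y$xxyy
  rot[5] = $xxyyy
Sorted (with $ < everything):
  sorted[0] = $xxyyy  (last char: 'y')
  sorted[1] = xxyyy$  (last char: '$')
  sorted[2] = xyyy$x  (last char: 'x')
  sorted[3] = y$xxyy  (last char: 'y')
  sorted[4] = yy$xxy  (last char: 'y')
  sorted[5] = yyy$xx  (last char: 'x')
Last column: y$xyyx
Original string S is at sorted index 1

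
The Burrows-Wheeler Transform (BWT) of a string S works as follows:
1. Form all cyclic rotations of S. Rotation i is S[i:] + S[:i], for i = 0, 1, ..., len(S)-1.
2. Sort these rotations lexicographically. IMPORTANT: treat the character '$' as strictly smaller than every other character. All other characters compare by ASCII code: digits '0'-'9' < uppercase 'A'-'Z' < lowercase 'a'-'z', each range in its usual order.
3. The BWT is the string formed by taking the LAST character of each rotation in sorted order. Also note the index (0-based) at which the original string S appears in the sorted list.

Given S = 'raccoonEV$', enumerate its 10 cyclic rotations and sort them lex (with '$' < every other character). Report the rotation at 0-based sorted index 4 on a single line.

All 10 rotations (rotation i = S[i:]+S[:i]):
  rot[0] = raccoonEV$
  rot[1] = accoonEV$r
  rot[2] = ccoonEV$ra
  rot[3] = coonEV$rac
  rot[4] = oonEV$racc
  rot[5] = onEV$racco
  rot[6] = nEV$raccoo
  rot[7] = EV$raccoon
  rot[8] = V$raccoonE
  rot[9] = $raccoonEV
Sorted (with $ < everything):
  sorted[0] = $raccoonEV
  sorted[1] = EV$raccoon
  sorted[2] = V$raccoonE
  sorted[3] = accoonEV$r
  sorted[4] = ccoonEV$ra
  sorted[5] = coonEV$rac
  sorted[6] = nEV$raccoo
  sorted[7] = onEV$racco
  sorted[8] = oonEV$racc
  sorted[9] = raccoonEV$
sorted[4] = ccoonEV$ra

Answer: ccoonEV$ra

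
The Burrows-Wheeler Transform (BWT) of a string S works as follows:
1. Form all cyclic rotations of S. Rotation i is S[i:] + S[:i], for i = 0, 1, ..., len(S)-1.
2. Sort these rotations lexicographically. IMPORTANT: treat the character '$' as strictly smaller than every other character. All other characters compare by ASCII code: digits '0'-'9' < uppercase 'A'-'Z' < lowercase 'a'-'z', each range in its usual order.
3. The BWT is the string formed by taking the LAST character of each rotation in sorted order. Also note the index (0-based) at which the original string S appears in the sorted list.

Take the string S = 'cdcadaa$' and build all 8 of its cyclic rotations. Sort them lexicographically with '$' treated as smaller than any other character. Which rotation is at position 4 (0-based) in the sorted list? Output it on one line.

Answer: cadaa$cd

Derivation:
All 8 rotations (rotation i = S[i:]+S[:i]):
  rot[0] = cdcadaa$
  rot[1] = dcadaa$c
  rot[2] = cadaa$cd
  rot[3] = adaa$cdc
  rot[4] = daa$cdca
  rot[5] = aa$cdcad
  rot[6] = a$cdcada
  rot[7] = $cdcadaa
Sorted (with $ < everything):
  sorted[0] = $cdcadaa
  sorted[1] = a$cdcada
  sorted[2] = aa$cdcad
  sorted[3] = adaa$cdc
  sorted[4] = cadaa$cd
  sorted[5] = cdcadaa$
  sorted[6] = daa$cdca
  sorted[7] = dcadaa$c
sorted[4] = cadaa$cd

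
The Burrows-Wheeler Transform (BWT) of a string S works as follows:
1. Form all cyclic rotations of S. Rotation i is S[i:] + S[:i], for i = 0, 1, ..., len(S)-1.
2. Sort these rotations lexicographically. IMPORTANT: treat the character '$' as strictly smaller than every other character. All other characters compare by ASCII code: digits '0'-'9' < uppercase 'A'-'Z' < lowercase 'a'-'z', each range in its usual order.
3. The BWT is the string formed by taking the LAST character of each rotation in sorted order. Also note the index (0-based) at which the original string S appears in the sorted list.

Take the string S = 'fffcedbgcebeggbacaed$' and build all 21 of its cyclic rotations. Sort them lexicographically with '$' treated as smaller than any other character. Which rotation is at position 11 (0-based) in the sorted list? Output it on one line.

Answer: ebeggbacaed$fffcedbgc

Derivation:
All 21 rotations (rotation i = S[i:]+S[:i]):
  rot[0] = fffcedbgcebeggbacaed$
  rot[1] = ffcedbgcebeggbacaed$f
  rot[2] = fcedbgcebeggbacaed$ff
  rot[3] = cedbgcebeggbacaed$fff
  rot[4] = edbgcebeggbacaed$fffc
  rot[5] = dbgcebeggbacaed$fffce
  rot[6] = bgcebeggbacaed$fffced
  rot[7] = gcebeggbacaed$fffcedb
  rot[8] = cebeggbacaed$fffcedbg
  rot[9] = ebeggbacaed$fffcedbgc
  rot[10] = beggbacaed$fffcedbgce
  rot[11] = eggbacaed$fffcedbgceb
  rot[12] = ggbacaed$fffcedbgcebe
  rot[13] = gbacaed$fffcedbgcebeg
  rot[14] = bacaed$fffcedbgcebegg
  rot[15] = acaed$fffcedbgcebeggb
  rot[16] = caed$fffcedbgcebeggba
  rot[17] = aed$fffcedbgcebeggbac
  rot[18] = ed$fffcedbgcebeggbaca
  rot[19] = d$fffcedbgcebeggbacae
  rot[20] = $fffcedbgcebeggbacaed
Sorted (with $ < everything):
  sorted[0] = $fffcedbgcebeggbacaed
  sorted[1] = acaed$fffcedbgcebeggb
  sorted[2] = aed$fffcedbgcebeggbac
  sorted[3] = bacaed$fffcedbgcebegg
  sorted[4] = beggbacaed$fffcedbgce
  sorted[5] = bgcebeggbacaed$fffced
  sorted[6] = caed$fffcedbgcebeggba
  sorted[7] = cebeggbacaed$fffcedbg
  sorted[8] = cedbgcebeggbacaed$fff
  sorted[9] = d$fffcedbgcebeggbacae
  sorted[10] = dbgcebeggbacaed$fffce
  sorted[11] = ebeggbacaed$fffcedbgc
  sorted[12] = ed$fffcedbgcebeggbaca
  sorted[13] = edbgcebeggbacaed$fffc
  sorted[14] = eggbacaed$fffcedbgceb
  sorted[15] = fcedbgcebeggbacaed$ff
  sorted[16] = ffcedbgcebeggbacaed$f
  sorted[17] = fffcedbgcebeggbacaed$
  sorted[18] = gbacaed$fffcedbgcebeg
  sorted[19] = gcebeggbacaed$fffcedb
  sorted[20] = ggbacaed$fffcedbgcebe
sorted[11] = ebeggbacaed$fffcedbgc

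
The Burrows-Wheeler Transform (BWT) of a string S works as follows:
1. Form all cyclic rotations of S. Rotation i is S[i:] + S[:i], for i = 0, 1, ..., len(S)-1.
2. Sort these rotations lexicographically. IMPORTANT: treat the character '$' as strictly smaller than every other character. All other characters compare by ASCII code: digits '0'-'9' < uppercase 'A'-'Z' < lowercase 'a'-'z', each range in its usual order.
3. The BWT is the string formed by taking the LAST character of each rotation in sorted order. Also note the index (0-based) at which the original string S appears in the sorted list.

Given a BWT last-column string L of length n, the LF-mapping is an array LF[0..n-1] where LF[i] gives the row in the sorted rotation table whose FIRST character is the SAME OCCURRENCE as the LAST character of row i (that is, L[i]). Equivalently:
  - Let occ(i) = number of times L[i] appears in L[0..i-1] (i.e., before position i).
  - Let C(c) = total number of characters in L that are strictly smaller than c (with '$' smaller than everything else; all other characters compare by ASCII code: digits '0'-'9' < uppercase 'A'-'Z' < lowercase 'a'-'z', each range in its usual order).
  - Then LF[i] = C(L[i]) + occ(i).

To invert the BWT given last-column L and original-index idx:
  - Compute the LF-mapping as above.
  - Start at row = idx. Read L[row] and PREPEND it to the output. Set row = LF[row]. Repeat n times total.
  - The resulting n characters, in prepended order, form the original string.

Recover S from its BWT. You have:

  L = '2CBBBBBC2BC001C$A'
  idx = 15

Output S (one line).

Answer: CB2B1C0BACCB0BB2$

Derivation:
LF mapping: 4 13 7 8 9 10 11 14 5 12 15 1 2 3 16 0 6
Walk LF starting at row 15, prepending L[row]:
  step 1: row=15, L[15]='$', prepend. Next row=LF[15]=0
  step 2: row=0, L[0]='2', prepend. Next row=LF[0]=4
  step 3: row=4, L[4]='B', prepend. Next row=LF[4]=9
  step 4: row=9, L[9]='B', prepend. Next row=LF[9]=12
  step 5: row=12, L[12]='0', prepend. Next row=LF[12]=2
  step 6: row=2, L[2]='B', prepend. Next row=LF[2]=7
  step 7: row=7, L[7]='C', prepend. Next row=LF[7]=14
  step 8: row=14, L[14]='C', prepend. Next row=LF[14]=16
  step 9: row=16, L[16]='A', prepend. Next row=LF[16]=6
  step 10: row=6, L[6]='B', prepend. Next row=LF[6]=11
  step 11: row=11, L[11]='0', prepend. Next row=LF[11]=1
  step 12: row=1, L[1]='C', prepend. Next row=LF[1]=13
  step 13: row=13, L[13]='1', prepend. Next row=LF[13]=3
  step 14: row=3, L[3]='B', prepend. Next row=LF[3]=8
  step 15: row=8, L[8]='2', prepend. Next row=LF[8]=5
  step 16: row=5, L[5]='B', prepend. Next row=LF[5]=10
  step 17: row=10, L[10]='C', prepend. Next row=LF[10]=15
Reversed output: CB2B1C0BACCB0BB2$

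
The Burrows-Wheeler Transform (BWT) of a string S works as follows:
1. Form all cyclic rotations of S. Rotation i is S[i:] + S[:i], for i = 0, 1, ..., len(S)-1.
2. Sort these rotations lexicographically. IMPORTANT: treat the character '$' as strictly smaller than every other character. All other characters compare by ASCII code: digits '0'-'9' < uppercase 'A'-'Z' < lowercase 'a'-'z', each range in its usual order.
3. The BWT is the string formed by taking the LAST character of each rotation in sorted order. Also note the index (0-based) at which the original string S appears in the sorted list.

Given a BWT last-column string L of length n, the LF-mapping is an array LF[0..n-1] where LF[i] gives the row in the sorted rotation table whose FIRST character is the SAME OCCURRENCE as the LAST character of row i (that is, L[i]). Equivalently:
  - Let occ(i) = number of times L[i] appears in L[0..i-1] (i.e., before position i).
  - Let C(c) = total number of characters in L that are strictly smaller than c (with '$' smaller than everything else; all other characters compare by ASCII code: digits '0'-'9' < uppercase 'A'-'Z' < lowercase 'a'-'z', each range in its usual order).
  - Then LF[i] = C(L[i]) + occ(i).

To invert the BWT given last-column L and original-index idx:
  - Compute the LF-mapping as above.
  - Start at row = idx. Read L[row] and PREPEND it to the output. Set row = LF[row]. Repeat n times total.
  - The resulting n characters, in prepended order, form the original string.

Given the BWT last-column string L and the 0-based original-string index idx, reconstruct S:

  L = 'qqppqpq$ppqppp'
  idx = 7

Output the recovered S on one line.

LF mapping: 9 10 1 2 11 3 12 0 4 5 13 6 7 8
Walk LF starting at row 7, prepending L[row]:
  step 1: row=7, L[7]='$', prepend. Next row=LF[7]=0
  step 2: row=0, L[0]='q', prepend. Next row=LF[0]=9
  step 3: row=9, L[9]='p', prepend. Next row=LF[9]=5
  step 4: row=5, L[5]='p', prepend. Next row=LF[5]=3
  step 5: row=3, L[3]='p', prepend. Next row=LF[3]=2
  step 6: row=2, L[2]='p', prepend. Next row=LF[2]=1
  step 7: row=1, L[1]='q', prepend. Next row=LF[1]=10
  step 8: row=10, L[10]='q', prepend. Next row=LF[10]=13
  step 9: row=13, L[13]='p', prepend. Next row=LF[13]=8
  step 10: row=8, L[8]='p', prepend. Next row=LF[8]=4
  step 11: row=4, L[4]='q', prepend. Next row=LF[4]=11
  step 12: row=11, L[11]='p', prepend. Next row=LF[11]=6
  step 13: row=6, L[6]='q', prepend. Next row=LF[6]=12
  step 14: row=12, L[12]='p', prepend. Next row=LF[12]=7
Reversed output: pqpqppqqppppq$

Answer: pqpqppqqppppq$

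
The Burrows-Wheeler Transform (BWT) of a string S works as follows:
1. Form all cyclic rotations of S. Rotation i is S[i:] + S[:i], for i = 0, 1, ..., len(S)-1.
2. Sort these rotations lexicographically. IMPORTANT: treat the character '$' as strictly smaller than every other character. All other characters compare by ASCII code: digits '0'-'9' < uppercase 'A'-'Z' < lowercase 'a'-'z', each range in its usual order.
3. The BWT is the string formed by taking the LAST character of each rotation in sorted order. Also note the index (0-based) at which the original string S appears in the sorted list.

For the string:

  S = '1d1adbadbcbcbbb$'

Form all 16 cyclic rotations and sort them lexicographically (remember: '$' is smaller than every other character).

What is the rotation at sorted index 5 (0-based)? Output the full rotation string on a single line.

All 16 rotations (rotation i = S[i:]+S[:i]):
  rot[0] = 1d1adbadbcbcbbb$
  rot[1] = d1adbadbcbcbbb$1
  rot[2] = 1adbadbcbcbbb$1d
  rot[3] = adbadbcbcbbb$1d1
  rot[4] = dbadbcbcbbb$1d1a
  rot[5] = badbcbcbbb$1d1ad
  rot[6] = adbcbcbbb$1d1adb
  rot[7] = dbcbcbbb$1d1adba
  rot[8] = bcbcbbb$1d1adbad
  rot[9] = cbcbbb$1d1adbadb
  rot[10] = bcbbb$1d1adbadbc
  rot[11] = cbbb$1d1adbadbcb
  rot[12] = bbb$1d1adbadbcbc
  rot[13] = bb$1d1adbadbcbcb
  rot[14] = b$1d1adbadbcbcbb
  rot[15] = $1d1adbadbcbcbbb
Sorted (with $ < everything):
  sorted[0] = $1d1adbadbcbcbbb
  sorted[1] = 1adbadbcbcbbb$1d
  sorted[2] = 1d1adbadbcbcbbb$
  sorted[3] = adbadbcbcbbb$1d1
  sorted[4] = adbcbcbbb$1d1adb
  sorted[5] = b$1d1adbadbcbcbb
  sorted[6] = badbcbcbbb$1d1ad
  sorted[7] = bb$1d1adbadbcbcb
  sorted[8] = bbb$1d1adbadbcbc
  sorted[9] = bcbbb$1d1adbadbc
  sorted[10] = bcbcbbb$1d1adbad
  sorted[11] = cbbb$1d1adbadbcb
  sorted[12] = cbcbbb$1d1adbadb
  sorted[13] = d1adbadbcbcbbb$1
  sorted[14] = dbadbcbcbbb$1d1a
  sorted[15] = dbcbcbbb$1d1adba
sorted[5] = b$1d1adbadbcbcbb

Answer: b$1d1adbadbcbcbb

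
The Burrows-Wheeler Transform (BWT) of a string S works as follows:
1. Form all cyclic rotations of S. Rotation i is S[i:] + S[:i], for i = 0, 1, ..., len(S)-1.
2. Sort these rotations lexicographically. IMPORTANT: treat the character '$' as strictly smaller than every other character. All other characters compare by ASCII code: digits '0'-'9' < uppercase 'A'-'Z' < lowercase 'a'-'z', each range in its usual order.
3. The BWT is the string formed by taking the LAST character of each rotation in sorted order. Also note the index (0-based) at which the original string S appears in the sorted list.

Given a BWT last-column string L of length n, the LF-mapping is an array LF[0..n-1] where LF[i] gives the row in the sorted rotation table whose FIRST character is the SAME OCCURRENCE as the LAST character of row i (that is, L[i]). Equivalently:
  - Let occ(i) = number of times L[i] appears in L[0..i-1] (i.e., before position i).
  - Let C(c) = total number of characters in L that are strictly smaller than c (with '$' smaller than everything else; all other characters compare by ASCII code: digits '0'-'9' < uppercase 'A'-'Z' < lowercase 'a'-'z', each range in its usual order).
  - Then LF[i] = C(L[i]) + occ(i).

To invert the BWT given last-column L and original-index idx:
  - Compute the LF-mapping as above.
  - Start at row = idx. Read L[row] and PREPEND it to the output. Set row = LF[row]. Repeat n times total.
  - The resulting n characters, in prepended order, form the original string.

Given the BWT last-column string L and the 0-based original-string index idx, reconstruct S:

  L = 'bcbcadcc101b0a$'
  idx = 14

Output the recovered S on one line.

Answer: da1c0bc1b0cacb$

Derivation:
LF mapping: 7 10 8 11 5 14 12 13 3 1 4 9 2 6 0
Walk LF starting at row 14, prepending L[row]:
  step 1: row=14, L[14]='$', prepend. Next row=LF[14]=0
  step 2: row=0, L[0]='b', prepend. Next row=LF[0]=7
  step 3: row=7, L[7]='c', prepend. Next row=LF[7]=13
  step 4: row=13, L[13]='a', prepend. Next row=LF[13]=6
  step 5: row=6, L[6]='c', prepend. Next row=LF[6]=12
  step 6: row=12, L[12]='0', prepend. Next row=LF[12]=2
  step 7: row=2, L[2]='b', prepend. Next row=LF[2]=8
  step 8: row=8, L[8]='1', prepend. Next row=LF[8]=3
  step 9: row=3, L[3]='c', prepend. Next row=LF[3]=11
  step 10: row=11, L[11]='b', prepend. Next row=LF[11]=9
  step 11: row=9, L[9]='0', prepend. Next row=LF[9]=1
  step 12: row=1, L[1]='c', prepend. Next row=LF[1]=10
  step 13: row=10, L[10]='1', prepend. Next row=LF[10]=4
  step 14: row=4, L[4]='a', prepend. Next row=LF[4]=5
  step 15: row=5, L[5]='d', prepend. Next row=LF[5]=14
Reversed output: da1c0bc1b0cacb$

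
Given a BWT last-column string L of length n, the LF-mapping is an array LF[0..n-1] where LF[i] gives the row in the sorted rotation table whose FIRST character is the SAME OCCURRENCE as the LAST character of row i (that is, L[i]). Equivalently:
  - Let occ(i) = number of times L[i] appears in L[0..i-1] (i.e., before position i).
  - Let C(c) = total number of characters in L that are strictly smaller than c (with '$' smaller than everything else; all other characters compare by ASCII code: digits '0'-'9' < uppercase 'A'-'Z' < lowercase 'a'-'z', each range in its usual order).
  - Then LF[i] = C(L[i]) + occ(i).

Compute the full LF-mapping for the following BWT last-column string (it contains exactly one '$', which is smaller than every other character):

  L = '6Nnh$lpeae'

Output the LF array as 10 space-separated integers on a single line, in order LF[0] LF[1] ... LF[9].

Char counts: '$':1, '6':1, 'N':1, 'a':1, 'e':2, 'h':1, 'l':1, 'n':1, 'p':1
C (first-col start): C('$')=0, C('6')=1, C('N')=2, C('a')=3, C('e')=4, C('h')=6, C('l')=7, C('n')=8, C('p')=9
L[0]='6': occ=0, LF[0]=C('6')+0=1+0=1
L[1]='N': occ=0, LF[1]=C('N')+0=2+0=2
L[2]='n': occ=0, LF[2]=C('n')+0=8+0=8
L[3]='h': occ=0, LF[3]=C('h')+0=6+0=6
L[4]='$': occ=0, LF[4]=C('$')+0=0+0=0
L[5]='l': occ=0, LF[5]=C('l')+0=7+0=7
L[6]='p': occ=0, LF[6]=C('p')+0=9+0=9
L[7]='e': occ=0, LF[7]=C('e')+0=4+0=4
L[8]='a': occ=0, LF[8]=C('a')+0=3+0=3
L[9]='e': occ=1, LF[9]=C('e')+1=4+1=5

Answer: 1 2 8 6 0 7 9 4 3 5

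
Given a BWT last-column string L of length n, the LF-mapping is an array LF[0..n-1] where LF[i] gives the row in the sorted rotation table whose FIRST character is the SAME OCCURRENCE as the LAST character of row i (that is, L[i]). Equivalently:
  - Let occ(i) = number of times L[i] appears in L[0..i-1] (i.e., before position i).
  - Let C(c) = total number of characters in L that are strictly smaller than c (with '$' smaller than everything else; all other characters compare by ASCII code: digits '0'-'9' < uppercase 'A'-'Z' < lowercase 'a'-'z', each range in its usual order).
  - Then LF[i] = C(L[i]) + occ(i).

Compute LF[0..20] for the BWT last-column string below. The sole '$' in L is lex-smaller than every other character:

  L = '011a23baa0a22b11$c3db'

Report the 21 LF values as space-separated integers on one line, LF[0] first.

Char counts: '$':1, '0':2, '1':4, '2':3, '3':2, 'a':4, 'b':3, 'c':1, 'd':1
C (first-col start): C('$')=0, C('0')=1, C('1')=3, C('2')=7, C('3')=10, C('a')=12, C('b')=16, C('c')=19, C('d')=20
L[0]='0': occ=0, LF[0]=C('0')+0=1+0=1
L[1]='1': occ=0, LF[1]=C('1')+0=3+0=3
L[2]='1': occ=1, LF[2]=C('1')+1=3+1=4
L[3]='a': occ=0, LF[3]=C('a')+0=12+0=12
L[4]='2': occ=0, LF[4]=C('2')+0=7+0=7
L[5]='3': occ=0, LF[5]=C('3')+0=10+0=10
L[6]='b': occ=0, LF[6]=C('b')+0=16+0=16
L[7]='a': occ=1, LF[7]=C('a')+1=12+1=13
L[8]='a': occ=2, LF[8]=C('a')+2=12+2=14
L[9]='0': occ=1, LF[9]=C('0')+1=1+1=2
L[10]='a': occ=3, LF[10]=C('a')+3=12+3=15
L[11]='2': occ=1, LF[11]=C('2')+1=7+1=8
L[12]='2': occ=2, LF[12]=C('2')+2=7+2=9
L[13]='b': occ=1, LF[13]=C('b')+1=16+1=17
L[14]='1': occ=2, LF[14]=C('1')+2=3+2=5
L[15]='1': occ=3, LF[15]=C('1')+3=3+3=6
L[16]='$': occ=0, LF[16]=C('$')+0=0+0=0
L[17]='c': occ=0, LF[17]=C('c')+0=19+0=19
L[18]='3': occ=1, LF[18]=C('3')+1=10+1=11
L[19]='d': occ=0, LF[19]=C('d')+0=20+0=20
L[20]='b': occ=2, LF[20]=C('b')+2=16+2=18

Answer: 1 3 4 12 7 10 16 13 14 2 15 8 9 17 5 6 0 19 11 20 18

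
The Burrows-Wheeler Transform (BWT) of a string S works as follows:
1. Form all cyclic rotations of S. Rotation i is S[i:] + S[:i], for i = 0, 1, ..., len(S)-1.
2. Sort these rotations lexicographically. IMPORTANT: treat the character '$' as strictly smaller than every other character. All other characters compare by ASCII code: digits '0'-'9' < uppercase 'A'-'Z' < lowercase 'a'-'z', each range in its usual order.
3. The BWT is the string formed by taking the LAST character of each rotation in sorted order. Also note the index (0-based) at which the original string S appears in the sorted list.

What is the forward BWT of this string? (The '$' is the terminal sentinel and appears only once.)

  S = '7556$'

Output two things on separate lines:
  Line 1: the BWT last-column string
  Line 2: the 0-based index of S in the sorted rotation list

All 5 rotations (rotation i = S[i:]+S[:i]):
  rot[0] = 7556$
  rot[1] = 556$7
  rot[2] = 56$75
  rot[3] = 6$755
  rot[4] = $7556
Sorted (with $ < everything):
  sorted[0] = $7556  (last char: '6')
  sorted[1] = 556$7  (last char: '7')
  sorted[2] = 56$75  (last char: '5')
  sorted[3] = 6$755  (last char: '5')
  sorted[4] = 7556$  (last char: '$')
Last column: 6755$
Original string S is at sorted index 4

Answer: 6755$
4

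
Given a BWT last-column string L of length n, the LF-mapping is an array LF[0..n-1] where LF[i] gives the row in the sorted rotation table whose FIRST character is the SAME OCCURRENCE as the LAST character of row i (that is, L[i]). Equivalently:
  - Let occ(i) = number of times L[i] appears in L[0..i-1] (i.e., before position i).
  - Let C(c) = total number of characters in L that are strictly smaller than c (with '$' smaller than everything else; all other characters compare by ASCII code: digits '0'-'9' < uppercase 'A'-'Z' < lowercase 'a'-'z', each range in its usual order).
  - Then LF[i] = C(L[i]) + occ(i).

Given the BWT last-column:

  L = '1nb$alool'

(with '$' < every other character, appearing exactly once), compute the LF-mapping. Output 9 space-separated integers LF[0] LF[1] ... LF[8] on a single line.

Char counts: '$':1, '1':1, 'a':1, 'b':1, 'l':2, 'n':1, 'o':2
C (first-col start): C('$')=0, C('1')=1, C('a')=2, C('b')=3, C('l')=4, C('n')=6, C('o')=7
L[0]='1': occ=0, LF[0]=C('1')+0=1+0=1
L[1]='n': occ=0, LF[1]=C('n')+0=6+0=6
L[2]='b': occ=0, LF[2]=C('b')+0=3+0=3
L[3]='$': occ=0, LF[3]=C('$')+0=0+0=0
L[4]='a': occ=0, LF[4]=C('a')+0=2+0=2
L[5]='l': occ=0, LF[5]=C('l')+0=4+0=4
L[6]='o': occ=0, LF[6]=C('o')+0=7+0=7
L[7]='o': occ=1, LF[7]=C('o')+1=7+1=8
L[8]='l': occ=1, LF[8]=C('l')+1=4+1=5

Answer: 1 6 3 0 2 4 7 8 5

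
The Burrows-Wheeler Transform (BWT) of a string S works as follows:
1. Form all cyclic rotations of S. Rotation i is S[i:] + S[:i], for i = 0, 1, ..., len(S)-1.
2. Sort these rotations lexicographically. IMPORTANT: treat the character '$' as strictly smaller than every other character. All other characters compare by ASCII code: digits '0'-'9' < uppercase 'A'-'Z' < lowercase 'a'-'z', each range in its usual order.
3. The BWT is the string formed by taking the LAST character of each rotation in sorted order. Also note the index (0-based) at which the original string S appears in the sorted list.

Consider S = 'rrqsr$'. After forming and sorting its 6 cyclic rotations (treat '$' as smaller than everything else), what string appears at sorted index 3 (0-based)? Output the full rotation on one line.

All 6 rotations (rotation i = S[i:]+S[:i]):
  rot[0] = rrqsr$
  rot[1] = rqsr$r
  rot[2] = qsr$rr
  rot[3] = sr$rrq
  rot[4] = r$rrqs
  rot[5] = $rrqsr
Sorted (with $ < everything):
  sorted[0] = $rrqsr
  sorted[1] = qsr$rr
  sorted[2] = r$rrqs
  sorted[3] = rqsr$r
  sorted[4] = rrqsr$
  sorted[5] = sr$rrq
sorted[3] = rqsr$r

Answer: rqsr$r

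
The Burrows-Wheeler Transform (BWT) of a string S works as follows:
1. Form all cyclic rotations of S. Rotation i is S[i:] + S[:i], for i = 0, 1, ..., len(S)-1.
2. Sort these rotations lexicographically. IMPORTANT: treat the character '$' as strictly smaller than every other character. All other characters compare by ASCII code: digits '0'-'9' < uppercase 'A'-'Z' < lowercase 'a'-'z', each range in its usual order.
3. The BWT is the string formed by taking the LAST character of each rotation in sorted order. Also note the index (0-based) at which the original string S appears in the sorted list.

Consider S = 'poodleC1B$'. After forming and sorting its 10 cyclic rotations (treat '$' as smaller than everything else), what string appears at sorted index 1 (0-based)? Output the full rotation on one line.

All 10 rotations (rotation i = S[i:]+S[:i]):
  rot[0] = poodleC1B$
  rot[1] = oodleC1B$p
  rot[2] = odleC1B$po
  rot[3] = dleC1B$poo
  rot[4] = leC1B$pood
  rot[5] = eC1B$poodl
  rot[6] = C1B$poodle
  rot[7] = 1B$poodleC
  rot[8] = B$poodleC1
  rot[9] = $poodleC1B
Sorted (with $ < everything):
  sorted[0] = $poodleC1B
  sorted[1] = 1B$poodleC
  sorted[2] = B$poodleC1
  sorted[3] = C1B$poodle
  sorted[4] = dleC1B$poo
  sorted[5] = eC1B$poodl
  sorted[6] = leC1B$pood
  sorted[7] = odleC1B$po
  sorted[8] = oodleC1B$p
  sorted[9] = poodleC1B$
sorted[1] = 1B$poodleC

Answer: 1B$poodleC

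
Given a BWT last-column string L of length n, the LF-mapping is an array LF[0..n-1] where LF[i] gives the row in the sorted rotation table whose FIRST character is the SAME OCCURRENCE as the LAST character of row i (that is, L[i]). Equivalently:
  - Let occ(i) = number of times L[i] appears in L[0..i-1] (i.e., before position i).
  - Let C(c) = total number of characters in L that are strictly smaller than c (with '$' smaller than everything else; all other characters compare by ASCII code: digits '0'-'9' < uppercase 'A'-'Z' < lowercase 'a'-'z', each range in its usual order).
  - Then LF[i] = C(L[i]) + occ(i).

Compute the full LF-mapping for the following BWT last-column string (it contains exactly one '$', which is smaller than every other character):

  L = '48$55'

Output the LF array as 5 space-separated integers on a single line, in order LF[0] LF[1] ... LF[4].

Answer: 1 4 0 2 3

Derivation:
Char counts: '$':1, '4':1, '5':2, '8':1
C (first-col start): C('$')=0, C('4')=1, C('5')=2, C('8')=4
L[0]='4': occ=0, LF[0]=C('4')+0=1+0=1
L[1]='8': occ=0, LF[1]=C('8')+0=4+0=4
L[2]='$': occ=0, LF[2]=C('$')+0=0+0=0
L[3]='5': occ=0, LF[3]=C('5')+0=2+0=2
L[4]='5': occ=1, LF[4]=C('5')+1=2+1=3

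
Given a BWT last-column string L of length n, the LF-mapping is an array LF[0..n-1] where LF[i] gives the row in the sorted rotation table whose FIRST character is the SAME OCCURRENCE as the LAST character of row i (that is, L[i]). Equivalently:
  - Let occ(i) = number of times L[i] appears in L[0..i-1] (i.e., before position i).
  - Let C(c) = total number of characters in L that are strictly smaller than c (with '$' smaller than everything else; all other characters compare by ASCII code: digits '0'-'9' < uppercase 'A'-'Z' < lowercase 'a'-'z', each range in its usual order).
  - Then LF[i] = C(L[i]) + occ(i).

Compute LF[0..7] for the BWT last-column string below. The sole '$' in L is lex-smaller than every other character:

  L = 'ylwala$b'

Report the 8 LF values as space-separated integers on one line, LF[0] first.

Answer: 7 4 6 1 5 2 0 3

Derivation:
Char counts: '$':1, 'a':2, 'b':1, 'l':2, 'w':1, 'y':1
C (first-col start): C('$')=0, C('a')=1, C('b')=3, C('l')=4, C('w')=6, C('y')=7
L[0]='y': occ=0, LF[0]=C('y')+0=7+0=7
L[1]='l': occ=0, LF[1]=C('l')+0=4+0=4
L[2]='w': occ=0, LF[2]=C('w')+0=6+0=6
L[3]='a': occ=0, LF[3]=C('a')+0=1+0=1
L[4]='l': occ=1, LF[4]=C('l')+1=4+1=5
L[5]='a': occ=1, LF[5]=C('a')+1=1+1=2
L[6]='$': occ=0, LF[6]=C('$')+0=0+0=0
L[7]='b': occ=0, LF[7]=C('b')+0=3+0=3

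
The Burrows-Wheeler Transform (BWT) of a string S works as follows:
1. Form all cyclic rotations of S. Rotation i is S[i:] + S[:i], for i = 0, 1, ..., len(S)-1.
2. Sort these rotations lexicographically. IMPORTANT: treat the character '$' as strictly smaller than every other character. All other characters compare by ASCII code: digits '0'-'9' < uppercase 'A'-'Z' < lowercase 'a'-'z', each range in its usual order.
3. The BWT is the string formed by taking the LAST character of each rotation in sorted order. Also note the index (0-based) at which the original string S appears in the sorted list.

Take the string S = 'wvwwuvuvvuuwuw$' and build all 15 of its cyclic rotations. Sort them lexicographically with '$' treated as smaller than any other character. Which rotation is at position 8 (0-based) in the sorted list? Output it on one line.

Answer: vvuuwuw$wvwwuvu

Derivation:
All 15 rotations (rotation i = S[i:]+S[:i]):
  rot[0] = wvwwuvuvvuuwuw$
  rot[1] = vwwuvuvvuuwuw$w
  rot[2] = wwuvuvvuuwuw$wv
  rot[3] = wuvuvvuuwuw$wvw
  rot[4] = uvuvvuuwuw$wvww
  rot[5] = vuvvuuwuw$wvwwu
  rot[6] = uvvuuwuw$wvwwuv
  rot[7] = vvuuwuw$wvwwuvu
  rot[8] = vuuwuw$wvwwuvuv
  rot[9] = uuwuw$wvwwuvuvv
  rot[10] = uwuw$wvwwuvuvvu
  rot[11] = wuw$wvwwuvuvvuu
  rot[12] = uw$wvwwuvuvvuuw
  rot[13] = w$wvwwuvuvvuuwu
  rot[14] = $wvwwuvuvvuuwuw
Sorted (with $ < everything):
  sorted[0] = $wvwwuvuvvuuwuw
  sorted[1] = uuwuw$wvwwuvuvv
  sorted[2] = uvuvvuuwuw$wvww
  sorted[3] = uvvuuwuw$wvwwuv
  sorted[4] = uw$wvwwuvuvvuuw
  sorted[5] = uwuw$wvwwuvuvvu
  sorted[6] = vuuwuw$wvwwuvuv
  sorted[7] = vuvvuuwuw$wvwwu
  sorted[8] = vvuuwuw$wvwwuvu
  sorted[9] = vwwuvuvvuuwuw$w
  sorted[10] = w$wvwwuvuvvuuwu
  sorted[11] = wuvuvvuuwuw$wvw
  sorted[12] = wuw$wvwwuvuvvuu
  sorted[13] = wvwwuvuvvuuwuw$
  sorted[14] = wwuvuvvuuwuw$wv
sorted[8] = vvuuwuw$wvwwuvu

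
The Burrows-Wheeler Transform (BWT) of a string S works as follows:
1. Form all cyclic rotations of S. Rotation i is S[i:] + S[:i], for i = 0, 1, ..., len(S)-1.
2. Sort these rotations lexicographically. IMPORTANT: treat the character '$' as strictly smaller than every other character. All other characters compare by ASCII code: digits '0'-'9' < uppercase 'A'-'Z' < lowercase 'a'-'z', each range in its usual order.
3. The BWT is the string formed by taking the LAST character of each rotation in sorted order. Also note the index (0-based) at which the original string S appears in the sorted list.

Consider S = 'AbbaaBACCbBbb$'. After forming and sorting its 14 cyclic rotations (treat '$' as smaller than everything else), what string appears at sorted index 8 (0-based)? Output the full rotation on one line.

All 14 rotations (rotation i = S[i:]+S[:i]):
  rot[0] = AbbaaBACCbBbb$
  rot[1] = bbaaBACCbBbb$A
  rot[2] = baaBACCbBbb$Ab
  rot[3] = aaBACCbBbb$Abb
  rot[4] = aBACCbBbb$Abba
  rot[5] = BACCbBbb$Abbaa
  rot[6] = ACCbBbb$AbbaaB
  rot[7] = CCbBbb$AbbaaBA
  rot[8] = CbBbb$AbbaaBAC
  rot[9] = bBbb$AbbaaBACC
  rot[10] = Bbb$AbbaaBACCb
  rot[11] = bb$AbbaaBACCbB
  rot[12] = b$AbbaaBACCbBb
  rot[13] = $AbbaaBACCbBbb
Sorted (with $ < everything):
  sorted[0] = $AbbaaBACCbBbb
  sorted[1] = ACCbBbb$AbbaaB
  sorted[2] = AbbaaBACCbBbb$
  sorted[3] = BACCbBbb$Abbaa
  sorted[4] = Bbb$AbbaaBACCb
  sorted[5] = CCbBbb$AbbaaBA
  sorted[6] = CbBbb$AbbaaBAC
  sorted[7] = aBACCbBbb$Abba
  sorted[8] = aaBACCbBbb$Abb
  sorted[9] = b$AbbaaBACCbBb
  sorted[10] = bBbb$AbbaaBACC
  sorted[11] = baaBACCbBbb$Ab
  sorted[12] = bb$AbbaaBACCbB
  sorted[13] = bbaaBACCbBbb$A
sorted[8] = aaBACCbBbb$Abb

Answer: aaBACCbBbb$Abb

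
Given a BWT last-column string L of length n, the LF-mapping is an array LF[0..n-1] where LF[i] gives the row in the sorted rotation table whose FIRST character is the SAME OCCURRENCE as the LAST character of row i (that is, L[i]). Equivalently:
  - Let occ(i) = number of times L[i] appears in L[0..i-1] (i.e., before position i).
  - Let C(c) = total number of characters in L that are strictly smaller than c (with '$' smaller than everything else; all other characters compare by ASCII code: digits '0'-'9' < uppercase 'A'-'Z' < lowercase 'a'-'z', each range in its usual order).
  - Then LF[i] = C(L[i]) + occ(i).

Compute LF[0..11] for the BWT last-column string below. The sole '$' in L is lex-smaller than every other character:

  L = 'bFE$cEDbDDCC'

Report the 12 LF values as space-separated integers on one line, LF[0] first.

Answer: 9 8 6 0 11 7 3 10 4 5 1 2

Derivation:
Char counts: '$':1, 'C':2, 'D':3, 'E':2, 'F':1, 'b':2, 'c':1
C (first-col start): C('$')=0, C('C')=1, C('D')=3, C('E')=6, C('F')=8, C('b')=9, C('c')=11
L[0]='b': occ=0, LF[0]=C('b')+0=9+0=9
L[1]='F': occ=0, LF[1]=C('F')+0=8+0=8
L[2]='E': occ=0, LF[2]=C('E')+0=6+0=6
L[3]='$': occ=0, LF[3]=C('$')+0=0+0=0
L[4]='c': occ=0, LF[4]=C('c')+0=11+0=11
L[5]='E': occ=1, LF[5]=C('E')+1=6+1=7
L[6]='D': occ=0, LF[6]=C('D')+0=3+0=3
L[7]='b': occ=1, LF[7]=C('b')+1=9+1=10
L[8]='D': occ=1, LF[8]=C('D')+1=3+1=4
L[9]='D': occ=2, LF[9]=C('D')+2=3+2=5
L[10]='C': occ=0, LF[10]=C('C')+0=1+0=1
L[11]='C': occ=1, LF[11]=C('C')+1=1+1=2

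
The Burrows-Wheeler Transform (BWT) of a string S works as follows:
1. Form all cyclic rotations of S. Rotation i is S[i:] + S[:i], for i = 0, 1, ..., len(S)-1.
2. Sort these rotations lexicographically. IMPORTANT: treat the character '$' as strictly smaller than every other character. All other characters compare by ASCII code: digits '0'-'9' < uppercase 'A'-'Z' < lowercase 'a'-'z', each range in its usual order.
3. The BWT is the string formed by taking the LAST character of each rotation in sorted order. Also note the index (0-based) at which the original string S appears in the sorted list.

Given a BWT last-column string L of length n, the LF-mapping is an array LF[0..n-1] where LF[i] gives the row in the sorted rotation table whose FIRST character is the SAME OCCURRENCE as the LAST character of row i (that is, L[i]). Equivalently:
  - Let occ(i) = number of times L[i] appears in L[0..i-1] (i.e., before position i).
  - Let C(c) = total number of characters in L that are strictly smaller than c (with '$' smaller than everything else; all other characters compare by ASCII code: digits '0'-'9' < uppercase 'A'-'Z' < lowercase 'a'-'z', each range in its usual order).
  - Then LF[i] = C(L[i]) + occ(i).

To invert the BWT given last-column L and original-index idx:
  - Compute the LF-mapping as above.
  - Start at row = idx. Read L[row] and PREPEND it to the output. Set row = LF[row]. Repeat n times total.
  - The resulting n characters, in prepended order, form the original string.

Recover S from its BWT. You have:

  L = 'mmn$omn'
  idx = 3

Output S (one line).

Answer: mnonmm$

Derivation:
LF mapping: 1 2 4 0 6 3 5
Walk LF starting at row 3, prepending L[row]:
  step 1: row=3, L[3]='$', prepend. Next row=LF[3]=0
  step 2: row=0, L[0]='m', prepend. Next row=LF[0]=1
  step 3: row=1, L[1]='m', prepend. Next row=LF[1]=2
  step 4: row=2, L[2]='n', prepend. Next row=LF[2]=4
  step 5: row=4, L[4]='o', prepend. Next row=LF[4]=6
  step 6: row=6, L[6]='n', prepend. Next row=LF[6]=5
  step 7: row=5, L[5]='m', prepend. Next row=LF[5]=3
Reversed output: mnonmm$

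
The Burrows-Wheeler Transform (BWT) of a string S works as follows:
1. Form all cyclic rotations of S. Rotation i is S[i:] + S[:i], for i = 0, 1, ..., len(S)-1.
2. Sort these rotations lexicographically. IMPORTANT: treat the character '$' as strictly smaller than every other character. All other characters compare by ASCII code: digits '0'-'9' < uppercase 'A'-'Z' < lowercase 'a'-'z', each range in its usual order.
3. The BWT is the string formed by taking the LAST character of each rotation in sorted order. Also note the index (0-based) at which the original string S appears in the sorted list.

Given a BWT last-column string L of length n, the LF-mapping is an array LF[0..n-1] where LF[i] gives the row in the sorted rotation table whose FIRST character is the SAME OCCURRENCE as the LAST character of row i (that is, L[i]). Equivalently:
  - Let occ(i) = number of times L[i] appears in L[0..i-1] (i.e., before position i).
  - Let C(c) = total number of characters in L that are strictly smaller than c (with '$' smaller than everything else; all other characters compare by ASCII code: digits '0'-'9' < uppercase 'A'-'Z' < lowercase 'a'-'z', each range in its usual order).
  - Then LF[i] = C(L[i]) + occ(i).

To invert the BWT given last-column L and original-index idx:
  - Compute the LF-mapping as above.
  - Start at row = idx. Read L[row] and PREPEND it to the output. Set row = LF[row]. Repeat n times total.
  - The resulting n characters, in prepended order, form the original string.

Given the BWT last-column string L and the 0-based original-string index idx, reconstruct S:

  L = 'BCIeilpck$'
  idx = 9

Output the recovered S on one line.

LF mapping: 1 2 3 5 6 8 9 4 7 0
Walk LF starting at row 9, prepending L[row]:
  step 1: row=9, L[9]='$', prepend. Next row=LF[9]=0
  step 2: row=0, L[0]='B', prepend. Next row=LF[0]=1
  step 3: row=1, L[1]='C', prepend. Next row=LF[1]=2
  step 4: row=2, L[2]='I', prepend. Next row=LF[2]=3
  step 5: row=3, L[3]='e', prepend. Next row=LF[3]=5
  step 6: row=5, L[5]='l', prepend. Next row=LF[5]=8
  step 7: row=8, L[8]='k', prepend. Next row=LF[8]=7
  step 8: row=7, L[7]='c', prepend. Next row=LF[7]=4
  step 9: row=4, L[4]='i', prepend. Next row=LF[4]=6
  step 10: row=6, L[6]='p', prepend. Next row=LF[6]=9
Reversed output: pickleICB$

Answer: pickleICB$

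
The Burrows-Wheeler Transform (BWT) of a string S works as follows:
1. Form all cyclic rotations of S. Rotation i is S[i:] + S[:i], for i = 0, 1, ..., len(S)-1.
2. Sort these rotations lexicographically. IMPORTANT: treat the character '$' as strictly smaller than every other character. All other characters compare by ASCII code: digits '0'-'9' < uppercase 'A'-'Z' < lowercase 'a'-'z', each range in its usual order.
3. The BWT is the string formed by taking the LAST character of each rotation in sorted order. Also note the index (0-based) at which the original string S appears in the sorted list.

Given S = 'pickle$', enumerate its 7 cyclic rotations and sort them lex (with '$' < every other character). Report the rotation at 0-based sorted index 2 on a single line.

Answer: e$pickl

Derivation:
All 7 rotations (rotation i = S[i:]+S[:i]):
  rot[0] = pickle$
  rot[1] = ickle$p
  rot[2] = ckle$pi
  rot[3] = kle$pic
  rot[4] = le$pick
  rot[5] = e$pickl
  rot[6] = $pickle
Sorted (with $ < everything):
  sorted[0] = $pickle
  sorted[1] = ckle$pi
  sorted[2] = e$pickl
  sorted[3] = ickle$p
  sorted[4] = kle$pic
  sorted[5] = le$pick
  sorted[6] = pickle$
sorted[2] = e$pickl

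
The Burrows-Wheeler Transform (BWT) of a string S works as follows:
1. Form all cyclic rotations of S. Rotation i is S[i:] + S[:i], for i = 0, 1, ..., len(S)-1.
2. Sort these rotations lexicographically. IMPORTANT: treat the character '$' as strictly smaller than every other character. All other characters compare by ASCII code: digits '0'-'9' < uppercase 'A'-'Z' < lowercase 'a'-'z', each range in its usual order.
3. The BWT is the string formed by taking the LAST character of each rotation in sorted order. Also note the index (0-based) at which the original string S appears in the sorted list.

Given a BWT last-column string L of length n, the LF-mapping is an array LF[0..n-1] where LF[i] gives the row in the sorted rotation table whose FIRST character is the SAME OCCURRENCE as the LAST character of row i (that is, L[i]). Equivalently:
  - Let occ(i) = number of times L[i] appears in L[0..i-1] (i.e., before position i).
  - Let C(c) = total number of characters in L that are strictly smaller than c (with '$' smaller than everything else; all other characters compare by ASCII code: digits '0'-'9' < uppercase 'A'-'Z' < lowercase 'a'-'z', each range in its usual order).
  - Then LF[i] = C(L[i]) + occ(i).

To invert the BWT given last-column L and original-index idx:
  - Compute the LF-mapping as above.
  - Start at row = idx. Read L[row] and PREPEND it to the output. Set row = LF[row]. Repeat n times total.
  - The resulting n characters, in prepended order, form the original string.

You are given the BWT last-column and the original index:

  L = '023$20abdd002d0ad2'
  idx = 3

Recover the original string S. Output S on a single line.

LF mapping: 1 6 10 0 7 2 11 13 14 15 3 4 8 16 5 12 17 9
Walk LF starting at row 3, prepending L[row]:
  step 1: row=3, L[3]='$', prepend. Next row=LF[3]=0
  step 2: row=0, L[0]='0', prepend. Next row=LF[0]=1
  step 3: row=1, L[1]='2', prepend. Next row=LF[1]=6
  step 4: row=6, L[6]='a', prepend. Next row=LF[6]=11
  step 5: row=11, L[11]='0', prepend. Next row=LF[11]=4
  step 6: row=4, L[4]='2', prepend. Next row=LF[4]=7
  step 7: row=7, L[7]='b', prepend. Next row=LF[7]=13
  step 8: row=13, L[13]='d', prepend. Next row=LF[13]=16
  step 9: row=16, L[16]='d', prepend. Next row=LF[16]=17
  step 10: row=17, L[17]='2', prepend. Next row=LF[17]=9
  step 11: row=9, L[9]='d', prepend. Next row=LF[9]=15
  step 12: row=15, L[15]='a', prepend. Next row=LF[15]=12
  step 13: row=12, L[12]='2', prepend. Next row=LF[12]=8
  step 14: row=8, L[8]='d', prepend. Next row=LF[8]=14
  step 15: row=14, L[14]='0', prepend. Next row=LF[14]=5
  step 16: row=5, L[5]='0', prepend. Next row=LF[5]=2
  step 17: row=2, L[2]='3', prepend. Next row=LF[2]=10
  step 18: row=10, L[10]='0', prepend. Next row=LF[10]=3
Reversed output: 0300d2ad2ddb20a20$

Answer: 0300d2ad2ddb20a20$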